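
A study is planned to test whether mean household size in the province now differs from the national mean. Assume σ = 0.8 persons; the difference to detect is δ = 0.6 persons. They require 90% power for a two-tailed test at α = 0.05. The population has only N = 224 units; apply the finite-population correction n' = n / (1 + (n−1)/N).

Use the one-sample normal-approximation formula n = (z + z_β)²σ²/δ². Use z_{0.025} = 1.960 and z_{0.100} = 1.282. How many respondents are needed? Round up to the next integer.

n = (z_{α/2} + z_β)² · σ² / δ²
  = (1.960 + 1.282)² · 0.8² / 0.6²
  = 10.5106 · 0.64 / 0.36
  = 18.69
Finite-population correction (N = 224): 18.69 / (1 + (18.69 − 1)/224) = 17.32.
Round up → n = 18.

n = 18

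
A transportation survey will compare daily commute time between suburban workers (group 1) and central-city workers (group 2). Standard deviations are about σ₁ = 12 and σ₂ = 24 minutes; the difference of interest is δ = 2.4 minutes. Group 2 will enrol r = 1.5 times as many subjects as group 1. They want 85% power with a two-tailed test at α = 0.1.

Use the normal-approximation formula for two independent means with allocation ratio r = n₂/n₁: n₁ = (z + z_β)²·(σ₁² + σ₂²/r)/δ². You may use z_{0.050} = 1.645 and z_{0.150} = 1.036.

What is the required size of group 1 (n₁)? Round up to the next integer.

n₁ = (z_{α/2} + z_β)² · (σ₁² + σ₂²/r) / δ²
   = (1.645 + 1.036)² · (12² + 24²/1.5) / 2.4²
   = 7.1878 · (144 + 384) / 5.76
   = 7.1878 · 528 / 5.76
   = 658.88
Round up → n₁ = 659; n₂ = r·n₁ = 1.5 × 659 = 989.

n₁ = 659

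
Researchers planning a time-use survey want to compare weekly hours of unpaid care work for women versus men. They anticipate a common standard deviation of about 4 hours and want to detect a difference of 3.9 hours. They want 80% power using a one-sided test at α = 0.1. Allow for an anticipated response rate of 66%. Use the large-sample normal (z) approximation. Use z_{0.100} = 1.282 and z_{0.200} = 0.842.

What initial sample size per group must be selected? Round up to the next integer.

n = 15 per group

n = (z_α + z_β)² · (σ₁² + σ₂²) / δ²
  = (1.282 + 0.842)² · (2·4² = 32) / 3.9²
  = 4.5114 · 32 / 15.21
  = 9.49
Adjust for 66% response: 9.49 / 0.66 = 14.38.
Round up → n = 15 per group.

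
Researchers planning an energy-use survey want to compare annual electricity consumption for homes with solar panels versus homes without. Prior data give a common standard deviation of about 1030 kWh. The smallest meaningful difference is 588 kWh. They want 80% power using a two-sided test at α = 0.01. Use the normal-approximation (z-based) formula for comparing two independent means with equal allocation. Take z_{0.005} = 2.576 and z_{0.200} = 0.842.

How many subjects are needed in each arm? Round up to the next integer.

n = (z_{α/2} + z_β)² · (σ₁² + σ₂²) / δ²
  = (2.576 + 0.842)² · (2·1030² = 2121800) / 588²
  = 11.6827 · 2121800 / 345744
  = 71.70
Round up → n = 72 per group.

n = 72 per group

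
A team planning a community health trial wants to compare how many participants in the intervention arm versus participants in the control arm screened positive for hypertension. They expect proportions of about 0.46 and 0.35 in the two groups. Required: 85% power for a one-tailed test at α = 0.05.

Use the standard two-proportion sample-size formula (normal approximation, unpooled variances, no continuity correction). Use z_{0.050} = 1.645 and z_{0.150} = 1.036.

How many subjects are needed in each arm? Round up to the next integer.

n = 283 per group

n = (z_α + z_β)² · [p₁(1−p₁) + p₂(1−p₂)] / (p₁ − p₂)²
  = (1.645 + 1.036)² · (0.46·0.54 + 0.35·0.65) / (0.11)²
  = (2.681)² · (0.2484 + 0.2275) / 0.0121
  = 7.1878 · 0.4759 / 0.0121
  = 282.70
Round up → n = 283 per group.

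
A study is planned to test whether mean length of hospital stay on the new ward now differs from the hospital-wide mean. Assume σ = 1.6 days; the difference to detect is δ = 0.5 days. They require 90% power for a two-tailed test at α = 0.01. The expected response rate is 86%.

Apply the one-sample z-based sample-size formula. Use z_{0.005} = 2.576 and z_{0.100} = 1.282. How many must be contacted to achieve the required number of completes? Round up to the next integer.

n = (z_{α/2} + z_β)² · σ² / δ²
  = (2.576 + 1.282)² · 1.6² / 0.5²
  = 14.8842 · 2.56 / 0.25
  = 152.41
Adjust for 86% response: 152.41 / 0.86 = 177.23.
Round up → n = 178.

n = 178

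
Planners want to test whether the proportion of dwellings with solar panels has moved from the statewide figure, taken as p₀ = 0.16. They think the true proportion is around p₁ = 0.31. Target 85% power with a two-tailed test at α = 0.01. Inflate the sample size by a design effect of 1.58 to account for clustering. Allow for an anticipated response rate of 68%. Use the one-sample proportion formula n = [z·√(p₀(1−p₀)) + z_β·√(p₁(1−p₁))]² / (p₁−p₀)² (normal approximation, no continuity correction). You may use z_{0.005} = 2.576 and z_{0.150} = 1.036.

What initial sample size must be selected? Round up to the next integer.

n = 210

n = [z_{α/2}·√(p₀q₀) + z_β·√(p₁q₁)]² / (p₁ − p₀)²
  = [2.576·√(0.16·0.84) + 1.036·√(0.31·0.69)]² / (0.15)²
  = [2.576·0.3666 + 1.036·0.4625]² / 0.0225
  = [1.4235]² / 0.0225
  = 90.06
Design effect: 1.58 × 90.06 = 142.30.
Adjust for 68% response: 142.30 / 0.68 = 209.26.
Round up → n = 210.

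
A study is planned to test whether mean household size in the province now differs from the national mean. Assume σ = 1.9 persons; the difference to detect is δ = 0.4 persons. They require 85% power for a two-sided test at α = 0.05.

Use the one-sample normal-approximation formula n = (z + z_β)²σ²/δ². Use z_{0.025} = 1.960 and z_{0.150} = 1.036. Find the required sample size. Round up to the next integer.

n = 203

n = (z_{α/2} + z_β)² · σ² / δ²
  = (1.960 + 1.036)² · 1.9² / 0.4²
  = 8.9760 · 3.61 / 0.16
  = 202.52
Round up → n = 203.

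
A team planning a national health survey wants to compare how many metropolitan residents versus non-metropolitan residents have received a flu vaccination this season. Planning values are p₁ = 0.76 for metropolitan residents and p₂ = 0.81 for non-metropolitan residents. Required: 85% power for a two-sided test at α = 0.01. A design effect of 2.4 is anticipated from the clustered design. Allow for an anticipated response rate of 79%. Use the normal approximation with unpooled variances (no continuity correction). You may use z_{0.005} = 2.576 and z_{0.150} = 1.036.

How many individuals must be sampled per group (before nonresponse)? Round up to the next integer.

n = (z_{α/2} + z_β)² · [p₁(1−p₁) + p₂(1−p₂)] / (p₁ − p₂)²
  = (2.576 + 1.036)² · (0.76·0.24 + 0.81·0.19) / (-0.05)²
  = (3.612)² · (0.1824 + 0.1539) / 0.0025
  = 13.0465 · 0.3363 / 0.0025
  = 1755.02
Design effect: 2.4 × 1755.02 = 4212.05.
Adjust for 79% response: 4212.05 / 0.79 = 5331.71.
Round up → n = 5332 per group.

n = 5332 per group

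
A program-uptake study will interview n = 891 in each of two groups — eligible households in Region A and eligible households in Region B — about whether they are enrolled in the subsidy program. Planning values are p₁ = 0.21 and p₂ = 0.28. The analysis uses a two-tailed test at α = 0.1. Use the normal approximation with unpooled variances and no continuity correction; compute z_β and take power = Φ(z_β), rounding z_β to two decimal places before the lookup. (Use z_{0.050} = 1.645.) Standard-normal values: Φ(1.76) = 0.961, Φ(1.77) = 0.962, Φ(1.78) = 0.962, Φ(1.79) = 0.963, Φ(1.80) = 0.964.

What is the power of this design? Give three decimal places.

z_β = |p₁−p₂|·√(n/[p₁q₁+p₂q₂]) − z_{α/2}
    = 0.07 · √(891/0.3675) − 1.645
    = 0.07 · 49.2391 − 1.645
    = 3.4467 − 1.645 = 1.8017 → 1.80
Power = Φ(1.80) = 0.964.

Power ≈ 0.964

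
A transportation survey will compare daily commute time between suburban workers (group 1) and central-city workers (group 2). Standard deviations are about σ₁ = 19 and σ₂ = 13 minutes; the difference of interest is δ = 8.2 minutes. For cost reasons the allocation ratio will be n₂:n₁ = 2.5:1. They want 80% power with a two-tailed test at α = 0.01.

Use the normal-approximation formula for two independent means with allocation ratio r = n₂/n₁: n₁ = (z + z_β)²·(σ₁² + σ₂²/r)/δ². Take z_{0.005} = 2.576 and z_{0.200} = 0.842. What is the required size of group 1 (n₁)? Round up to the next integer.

n₁ = 75

n₁ = (z_{α/2} + z_β)² · (σ₁² + σ₂²/r) / δ²
   = (2.576 + 0.842)² · (19² + 13²/2.5) / 8.2²
   = 11.6827 · (361 + 67.6) / 67.24
   = 11.6827 · 428.6 / 67.24
   = 74.47
Round up → n₁ = 75; n₂ = r·n₁ = 2.5 × 75 = 188.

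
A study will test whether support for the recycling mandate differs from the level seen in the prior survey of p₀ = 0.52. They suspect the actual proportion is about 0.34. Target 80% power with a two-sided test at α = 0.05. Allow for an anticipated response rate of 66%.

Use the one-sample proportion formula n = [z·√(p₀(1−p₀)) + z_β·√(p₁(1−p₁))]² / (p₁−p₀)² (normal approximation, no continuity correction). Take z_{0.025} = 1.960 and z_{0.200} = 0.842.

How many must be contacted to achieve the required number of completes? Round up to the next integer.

n = [z_{α/2}·√(p₀q₀) + z_β·√(p₁q₁)]² / (p₁ − p₀)²
  = [1.960·√(0.52·0.48) + 0.842·√(0.34·0.66)]² / (-0.18)²
  = [1.960·0.4996 + 0.842·0.4737]² / 0.0324
  = [1.3781]² / 0.0324
  = 58.61
Adjust for 66% response: 58.61 / 0.66 = 88.81.
Round up → n = 89.

n = 89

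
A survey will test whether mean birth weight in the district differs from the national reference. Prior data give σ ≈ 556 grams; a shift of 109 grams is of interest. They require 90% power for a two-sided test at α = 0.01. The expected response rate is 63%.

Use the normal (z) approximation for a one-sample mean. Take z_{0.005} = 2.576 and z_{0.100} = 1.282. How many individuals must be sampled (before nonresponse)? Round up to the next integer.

n = (z_{α/2} + z_β)² · σ² / δ²
  = (2.576 + 1.282)² · 556² / 109²
  = 14.8842 · 309136 / 11881
  = 387.28
Adjust for 63% response: 387.28 / 0.63 = 614.72.
Round up → n = 615.

n = 615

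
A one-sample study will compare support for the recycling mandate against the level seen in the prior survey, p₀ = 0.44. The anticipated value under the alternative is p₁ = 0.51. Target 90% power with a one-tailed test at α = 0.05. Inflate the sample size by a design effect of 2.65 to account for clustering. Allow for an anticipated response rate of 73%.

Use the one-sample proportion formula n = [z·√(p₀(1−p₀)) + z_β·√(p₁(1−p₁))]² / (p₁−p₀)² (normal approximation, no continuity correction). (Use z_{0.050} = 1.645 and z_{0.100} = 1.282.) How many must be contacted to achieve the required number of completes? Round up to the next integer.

n = 1574

n = [z_α·√(p₀q₀) + z_β·√(p₁q₁)]² / (p₁ − p₀)²
  = [1.645·√(0.44·0.56) + 1.282·√(0.51·0.49)]² / (0.07)²
  = [1.645·0.4964 + 1.282·0.4999]² / 0.0049
  = [1.4574]² / 0.0049
  = 433.49
Design effect: 2.65 × 433.49 = 1148.75.
Adjust for 73% response: 1148.75 / 0.73 = 1573.63.
Round up → n = 1574.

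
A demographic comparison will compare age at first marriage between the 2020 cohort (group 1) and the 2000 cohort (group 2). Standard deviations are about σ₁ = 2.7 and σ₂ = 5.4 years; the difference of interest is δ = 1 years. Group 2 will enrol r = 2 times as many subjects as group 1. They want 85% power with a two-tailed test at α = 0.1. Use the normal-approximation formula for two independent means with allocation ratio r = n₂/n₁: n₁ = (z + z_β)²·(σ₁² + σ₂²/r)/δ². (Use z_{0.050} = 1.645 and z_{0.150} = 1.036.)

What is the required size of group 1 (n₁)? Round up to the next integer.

n₁ = (z_{α/2} + z_β)² · (σ₁² + σ₂²/r) / δ²
   = (1.645 + 1.036)² · (2.7² + 5.4²/2) / 1²
   = 7.1878 · (7.29 + 14.58) / 1
   = 7.1878 · 21.87 / 1
   = 157.20
Round up → n₁ = 158; n₂ = r·n₁ = 2 × 158 = 316.

n₁ = 158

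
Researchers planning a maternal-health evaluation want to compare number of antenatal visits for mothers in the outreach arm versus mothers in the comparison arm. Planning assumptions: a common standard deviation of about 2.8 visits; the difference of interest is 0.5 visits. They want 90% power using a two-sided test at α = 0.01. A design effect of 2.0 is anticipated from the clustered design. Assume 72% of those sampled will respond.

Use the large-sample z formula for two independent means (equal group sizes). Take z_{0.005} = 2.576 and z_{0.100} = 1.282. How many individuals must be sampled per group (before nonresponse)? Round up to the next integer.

n = (z_{α/2} + z_β)² · (σ₁² + σ₂²) / δ²
  = (2.576 + 1.282)² · (2·2.8² = 15.68) / 0.5²
  = 14.8842 · 15.68 / 0.25
  = 933.53
Design effect: 2.0 × 933.53 = 1867.07.
Adjust for 72% response: 1867.07 / 0.72 = 2593.15.
Round up → n = 2594 per group.

n = 2594 per group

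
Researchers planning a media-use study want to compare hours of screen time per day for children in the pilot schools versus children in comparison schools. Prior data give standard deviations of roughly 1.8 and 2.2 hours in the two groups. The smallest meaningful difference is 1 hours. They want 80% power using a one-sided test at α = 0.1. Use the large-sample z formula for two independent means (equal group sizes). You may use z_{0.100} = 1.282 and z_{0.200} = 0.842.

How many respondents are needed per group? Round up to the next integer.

n = (z_α + z_β)² · (σ₁² + σ₂²) / δ²
  = (1.282 + 0.842)² · (1.8² + 2.2² = 8.08) / 1²
  = 4.5114 · 8.08 / 1
  = 36.45
Round up → n = 37 per group.

n = 37 per group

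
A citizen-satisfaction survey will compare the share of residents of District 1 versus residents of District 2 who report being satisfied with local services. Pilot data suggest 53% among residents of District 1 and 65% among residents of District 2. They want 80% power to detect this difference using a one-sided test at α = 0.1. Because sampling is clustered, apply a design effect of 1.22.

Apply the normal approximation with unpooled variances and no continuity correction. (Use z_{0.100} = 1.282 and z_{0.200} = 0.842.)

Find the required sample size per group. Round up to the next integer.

n = (z_α + z_β)² · [p₁(1−p₁) + p₂(1−p₂)] / (p₁ − p₂)²
  = (1.282 + 0.842)² · (0.53·0.47 + 0.65·0.35) / (-0.12)²
  = (2.124)² · (0.2491 + 0.2275) / 0.0144
  = 4.5114 · 0.4766 / 0.0144
  = 149.31
Design effect: 1.22 × 149.31 = 182.16.
Round up → n = 183 per group.

n = 183 per group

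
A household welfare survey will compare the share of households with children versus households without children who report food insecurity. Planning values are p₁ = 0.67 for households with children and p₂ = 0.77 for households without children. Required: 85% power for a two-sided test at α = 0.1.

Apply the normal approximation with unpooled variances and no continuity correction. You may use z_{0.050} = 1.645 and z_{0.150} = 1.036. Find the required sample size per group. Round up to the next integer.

n = 287 per group

n = (z_{α/2} + z_β)² · [p₁(1−p₁) + p₂(1−p₂)] / (p₁ − p₂)²
  = (1.645 + 1.036)² · (0.67·0.33 + 0.77·0.23) / (-0.10)²
  = (2.681)² · (0.2211 + 0.1771) / 0.0100
  = 7.1878 · 0.3982 / 0.0100
  = 286.22
Round up → n = 287 per group.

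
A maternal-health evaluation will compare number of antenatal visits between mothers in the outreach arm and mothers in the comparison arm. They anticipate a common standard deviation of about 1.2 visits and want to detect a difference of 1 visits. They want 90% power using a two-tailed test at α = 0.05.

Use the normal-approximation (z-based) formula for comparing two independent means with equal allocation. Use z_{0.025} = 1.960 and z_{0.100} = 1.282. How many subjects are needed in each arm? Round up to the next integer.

n = 31 per group

n = (z_{α/2} + z_β)² · (σ₁² + σ₂²) / δ²
  = (1.960 + 1.282)² · (2·1.2² = 2.88) / 1²
  = 10.5106 · 2.88 / 1
  = 30.27
Round up → n = 31 per group.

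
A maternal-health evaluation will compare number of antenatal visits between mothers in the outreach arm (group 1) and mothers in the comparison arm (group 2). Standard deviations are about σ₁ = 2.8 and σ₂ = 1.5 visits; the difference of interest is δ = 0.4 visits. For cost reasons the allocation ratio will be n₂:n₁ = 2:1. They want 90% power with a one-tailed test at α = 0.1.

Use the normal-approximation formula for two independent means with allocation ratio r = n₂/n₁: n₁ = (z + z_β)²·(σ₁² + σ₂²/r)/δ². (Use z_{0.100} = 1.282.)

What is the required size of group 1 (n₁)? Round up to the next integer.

n₁ = 369

n₁ = (z_α + z_β)² · (σ₁² + σ₂²/r) / δ²
   = (1.282 + 1.282)² · (2.8² + 1.5²/2) / 0.4²
   = 6.5741 · (7.84 + 1.125) / 0.16
   = 6.5741 · 8.965 / 0.16
   = 368.35
Round up → n₁ = 369; n₂ = r·n₁ = 2 × 369 = 738.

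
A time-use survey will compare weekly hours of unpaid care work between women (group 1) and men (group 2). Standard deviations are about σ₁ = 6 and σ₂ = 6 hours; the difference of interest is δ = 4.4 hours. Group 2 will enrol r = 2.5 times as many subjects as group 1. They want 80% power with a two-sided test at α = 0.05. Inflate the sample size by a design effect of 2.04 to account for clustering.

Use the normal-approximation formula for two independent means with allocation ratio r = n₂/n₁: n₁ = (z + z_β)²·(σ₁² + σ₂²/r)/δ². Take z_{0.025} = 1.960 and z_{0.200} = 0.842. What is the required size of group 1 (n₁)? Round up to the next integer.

n₁ = 42

n₁ = (z_{α/2} + z_β)² · (σ₁² + σ₂²/r) / δ²
   = (1.960 + 0.842)² · (6² + 6²/2.5) / 4.4²
   = 7.8512 · (36 + 14.4) / 19.36
   = 7.8512 · 50.4 / 19.36
   = 20.44
Design effect: 2.04 × 20.44 = 41.70.
Round up → n₁ = 42; n₂ = r·n₁ = 2.5 × 42 = 105.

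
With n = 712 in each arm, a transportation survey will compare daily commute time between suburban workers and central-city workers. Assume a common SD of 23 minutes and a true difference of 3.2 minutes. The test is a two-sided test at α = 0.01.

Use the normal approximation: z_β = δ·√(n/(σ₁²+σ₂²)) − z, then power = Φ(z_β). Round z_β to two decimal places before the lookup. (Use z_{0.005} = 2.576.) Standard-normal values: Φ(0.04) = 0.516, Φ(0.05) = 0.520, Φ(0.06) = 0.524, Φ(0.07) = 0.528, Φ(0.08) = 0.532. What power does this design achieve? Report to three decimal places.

Power ≈ 0.520

z_β = δ·√(n/(σ₁²+σ₂²)) − z_{α/2}
    = 3.2 · √(712/1058) − 2.576
    = 3.2 · 0.82035 − 2.576
    = 2.6251 − 2.576 = 0.0491 → 0.05
Power = Φ(0.05) = 0.520.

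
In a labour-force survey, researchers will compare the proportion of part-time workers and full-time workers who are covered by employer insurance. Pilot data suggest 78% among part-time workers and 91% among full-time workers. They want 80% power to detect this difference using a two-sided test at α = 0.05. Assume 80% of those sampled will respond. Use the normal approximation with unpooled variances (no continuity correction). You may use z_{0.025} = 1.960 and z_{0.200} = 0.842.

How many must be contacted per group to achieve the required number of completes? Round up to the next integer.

n = (z_{α/2} + z_β)² · [p₁(1−p₁) + p₂(1−p₂)] / (p₁ − p₂)²
  = (1.960 + 0.842)² · (0.78·0.22 + 0.91·0.09) / (-0.13)²
  = (2.802)² · (0.1716 + 0.0819) / 0.0169
  = 7.8512 · 0.2535 / 0.0169
  = 117.77
Adjust for 80% response: 117.77 / 0.80 = 147.21.
Round up → n = 148 per group.

n = 148 per group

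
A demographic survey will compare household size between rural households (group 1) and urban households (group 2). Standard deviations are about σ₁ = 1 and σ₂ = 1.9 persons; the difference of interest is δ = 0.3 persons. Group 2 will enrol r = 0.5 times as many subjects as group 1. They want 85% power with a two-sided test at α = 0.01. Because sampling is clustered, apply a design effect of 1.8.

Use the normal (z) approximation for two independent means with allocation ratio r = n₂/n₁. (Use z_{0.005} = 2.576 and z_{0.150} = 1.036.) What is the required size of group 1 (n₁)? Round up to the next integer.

n₁ = 2145

n₁ = (z_{α/2} + z_β)² · (σ₁² + σ₂²/r) / δ²
   = (2.576 + 1.036)² · (1² + 1.9²/0.5) / 0.3²
   = 13.0465 · (1 + 7.22) / 0.09
   = 13.0465 · 8.22 / 0.09
   = 1191.58
Design effect: 1.8 × 1191.58 = 2144.85.
Round up → n₁ = 2145; n₂ = r·n₁ = 0.5 × 2145 = 1073.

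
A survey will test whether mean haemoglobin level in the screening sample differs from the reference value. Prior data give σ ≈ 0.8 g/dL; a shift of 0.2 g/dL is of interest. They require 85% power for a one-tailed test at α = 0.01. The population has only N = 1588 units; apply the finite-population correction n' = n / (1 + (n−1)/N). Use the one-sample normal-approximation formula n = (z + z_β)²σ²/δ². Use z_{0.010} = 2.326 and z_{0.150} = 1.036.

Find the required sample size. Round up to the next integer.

n = (z_α + z_β)² · σ² / δ²
  = (2.326 + 1.036)² · 0.8² / 0.2²
  = 11.3030 · 0.64 / 0.04
  = 180.85
Finite-population correction (N = 1588): 180.85 / (1 + (180.85 − 1)/1588) = 162.45.
Round up → n = 163.

n = 163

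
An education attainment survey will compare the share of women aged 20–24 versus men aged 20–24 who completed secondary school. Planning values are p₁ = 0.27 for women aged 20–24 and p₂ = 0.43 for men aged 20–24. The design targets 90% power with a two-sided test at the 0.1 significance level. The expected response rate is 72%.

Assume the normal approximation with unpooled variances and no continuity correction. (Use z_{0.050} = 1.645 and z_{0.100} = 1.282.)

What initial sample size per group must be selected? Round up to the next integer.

n = 206 per group

n = (z_{α/2} + z_β)² · [p₁(1−p₁) + p₂(1−p₂)] / (p₁ − p₂)²
  = (1.645 + 1.282)² · (0.27·0.73 + 0.43·0.57) / (-0.16)²
  = (2.927)² · (0.1971 + 0.2451) / 0.0256
  = 8.5673 · 0.4422 / 0.0256
  = 147.99
Adjust for 72% response: 147.99 / 0.72 = 205.54.
Round up → n = 206 per group.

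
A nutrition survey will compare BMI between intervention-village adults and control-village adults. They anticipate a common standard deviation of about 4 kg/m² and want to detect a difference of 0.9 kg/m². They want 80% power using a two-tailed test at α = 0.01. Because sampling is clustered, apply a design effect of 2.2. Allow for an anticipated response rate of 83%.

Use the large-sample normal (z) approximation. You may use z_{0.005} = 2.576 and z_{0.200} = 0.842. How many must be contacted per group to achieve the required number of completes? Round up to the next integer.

n = 1224 per group

n = (z_{α/2} + z_β)² · (σ₁² + σ₂²) / δ²
  = (2.576 + 0.842)² · (2·4² = 32) / 0.9²
  = 11.6827 · 32 / 0.81
  = 461.54
Design effect: 2.2 × 461.54 = 1015.39.
Adjust for 83% response: 1015.39 / 0.83 = 1223.36.
Round up → n = 1224 per group.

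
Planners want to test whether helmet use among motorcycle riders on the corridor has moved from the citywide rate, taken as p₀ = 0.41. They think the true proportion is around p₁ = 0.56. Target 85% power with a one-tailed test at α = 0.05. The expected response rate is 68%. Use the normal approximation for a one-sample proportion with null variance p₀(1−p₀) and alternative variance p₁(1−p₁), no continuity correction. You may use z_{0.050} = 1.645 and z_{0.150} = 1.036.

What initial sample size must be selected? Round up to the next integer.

n = [z_α·√(p₀q₀) + z_β·√(p₁q₁)]² / (p₁ − p₀)²
  = [1.645·√(0.41·0.59) + 1.036·√(0.56·0.44)]² / (0.15)²
  = [1.645·0.4918 + 1.036·0.4964]² / 0.0225
  = [1.3233]² / 0.0225
  = 77.83
Adjust for 68% response: 77.83 / 0.68 = 114.46.
Round up → n = 115.

n = 115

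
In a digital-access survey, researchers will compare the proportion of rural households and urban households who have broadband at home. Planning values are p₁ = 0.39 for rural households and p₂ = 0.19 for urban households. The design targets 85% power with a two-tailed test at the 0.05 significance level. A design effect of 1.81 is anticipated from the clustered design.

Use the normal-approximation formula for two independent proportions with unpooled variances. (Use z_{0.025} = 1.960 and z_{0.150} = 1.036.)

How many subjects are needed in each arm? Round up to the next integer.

n = 160 per group

n = (z_{α/2} + z_β)² · [p₁(1−p₁) + p₂(1−p₂)] / (p₁ − p₂)²
  = (1.960 + 1.036)² · (0.39·0.61 + 0.19·0.81) / (0.20)²
  = (2.996)² · (0.2379 + 0.1539) / 0.0400
  = 8.9760 · 0.3918 / 0.0400
  = 87.92
Design effect: 1.81 × 87.92 = 159.14.
Round up → n = 160 per group.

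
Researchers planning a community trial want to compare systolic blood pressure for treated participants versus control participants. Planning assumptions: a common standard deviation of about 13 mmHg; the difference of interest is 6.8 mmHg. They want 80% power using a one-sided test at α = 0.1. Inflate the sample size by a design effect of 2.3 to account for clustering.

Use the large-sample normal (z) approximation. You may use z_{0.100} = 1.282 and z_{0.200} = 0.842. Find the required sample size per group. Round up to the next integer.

n = 76 per group

n = (z_α + z_β)² · (σ₁² + σ₂²) / δ²
  = (1.282 + 0.842)² · (2·13² = 338) / 6.8²
  = 4.5114 · 338 / 46.24
  = 32.98
Design effect: 2.3 × 32.98 = 75.85.
Round up → n = 76 per group.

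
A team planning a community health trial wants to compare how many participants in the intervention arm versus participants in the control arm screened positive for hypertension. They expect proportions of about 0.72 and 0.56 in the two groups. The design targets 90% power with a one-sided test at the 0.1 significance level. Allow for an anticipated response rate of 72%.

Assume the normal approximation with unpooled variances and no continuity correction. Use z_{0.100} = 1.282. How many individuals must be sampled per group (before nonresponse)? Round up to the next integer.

n = (z_α + z_β)² · [p₁(1−p₁) + p₂(1−p₂)] / (p₁ − p₂)²
  = (1.282 + 1.282)² · (0.72·0.28 + 0.56·0.44) / (0.16)²
  = (2.564)² · (0.2016 + 0.2464) / 0.0256
  = 6.5741 · 0.4480 / 0.0256
  = 115.05
Adjust for 72% response: 115.05 / 0.72 = 159.79.
Round up → n = 160 per group.

n = 160 per group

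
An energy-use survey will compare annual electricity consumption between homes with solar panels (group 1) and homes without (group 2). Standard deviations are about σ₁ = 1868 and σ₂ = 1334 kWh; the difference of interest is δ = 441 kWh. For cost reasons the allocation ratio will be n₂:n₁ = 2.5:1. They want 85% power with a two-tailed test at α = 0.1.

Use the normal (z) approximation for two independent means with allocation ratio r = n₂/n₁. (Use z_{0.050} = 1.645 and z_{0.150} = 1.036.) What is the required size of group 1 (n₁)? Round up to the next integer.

n₁ = (z_{α/2} + z_β)² · (σ₁² + σ₂²/r) / δ²
   = (1.645 + 1.036)² · (1868² + 1334²/2.5) / 441²
   = 7.1878 · (3489424 + 711822.4) / 194481
   = 7.1878 · 4201246.4 / 194481
   = 155.27
Round up → n₁ = 156; n₂ = r·n₁ = 2.5 × 156 = 390.

n₁ = 156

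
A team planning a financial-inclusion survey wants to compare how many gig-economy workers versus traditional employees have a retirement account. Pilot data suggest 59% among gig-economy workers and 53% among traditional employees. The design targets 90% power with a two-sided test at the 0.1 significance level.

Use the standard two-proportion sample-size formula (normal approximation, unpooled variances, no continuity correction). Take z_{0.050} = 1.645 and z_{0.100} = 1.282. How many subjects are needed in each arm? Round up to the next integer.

n = 1169 per group

n = (z_{α/2} + z_β)² · [p₁(1−p₁) + p₂(1−p₂)] / (p₁ − p₂)²
  = (1.645 + 1.282)² · (0.59·0.41 + 0.53·0.47) / (0.06)²
  = (2.927)² · (0.2419 + 0.2491) / 0.0036
  = 8.5673 · 0.4910 / 0.0036
  = 1168.49
Round up → n = 1169 per group.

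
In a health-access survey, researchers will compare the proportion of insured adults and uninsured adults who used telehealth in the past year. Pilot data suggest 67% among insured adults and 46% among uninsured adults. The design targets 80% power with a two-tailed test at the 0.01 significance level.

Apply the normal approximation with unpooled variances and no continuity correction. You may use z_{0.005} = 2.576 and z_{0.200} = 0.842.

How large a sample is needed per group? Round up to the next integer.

n = 125 per group

n = (z_{α/2} + z_β)² · [p₁(1−p₁) + p₂(1−p₂)] / (p₁ − p₂)²
  = (2.576 + 0.842)² · (0.67·0.33 + 0.46·0.54) / (0.21)²
  = (3.418)² · (0.2211 + 0.2484) / 0.0441
  = 11.6827 · 0.4695 / 0.0441
  = 124.38
Round up → n = 125 per group.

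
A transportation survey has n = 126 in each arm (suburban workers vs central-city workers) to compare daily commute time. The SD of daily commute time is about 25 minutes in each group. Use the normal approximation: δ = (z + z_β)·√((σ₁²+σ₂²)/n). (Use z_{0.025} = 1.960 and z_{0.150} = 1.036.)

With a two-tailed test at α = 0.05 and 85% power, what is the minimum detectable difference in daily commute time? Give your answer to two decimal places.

Minimum detectable difference ≈ 9.44 minutes

δ = (z_{α/2} + z_β) · √((σ₁²+σ₂²)/n)
  = (1.960 + 1.036) · √(1250/126)
  = 2.996 · √9.9206
  = 2.996 · 3.1497
  = 9.4365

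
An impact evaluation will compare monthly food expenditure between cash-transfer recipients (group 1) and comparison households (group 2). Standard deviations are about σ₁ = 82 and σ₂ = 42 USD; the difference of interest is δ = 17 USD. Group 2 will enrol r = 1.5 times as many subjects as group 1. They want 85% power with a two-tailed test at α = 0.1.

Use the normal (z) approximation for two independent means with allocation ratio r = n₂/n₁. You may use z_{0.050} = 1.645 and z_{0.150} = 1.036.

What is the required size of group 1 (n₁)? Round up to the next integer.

n₁ = 197

n₁ = (z_{α/2} + z_β)² · (σ₁² + σ₂²/r) / δ²
   = (1.645 + 1.036)² · (82² + 42²/1.5) / 17²
   = 7.1878 · (6724 + 1176) / 289
   = 7.1878 · 7900 / 289
   = 196.48
Round up → n₁ = 197; n₂ = r·n₁ = 1.5 × 197 = 296.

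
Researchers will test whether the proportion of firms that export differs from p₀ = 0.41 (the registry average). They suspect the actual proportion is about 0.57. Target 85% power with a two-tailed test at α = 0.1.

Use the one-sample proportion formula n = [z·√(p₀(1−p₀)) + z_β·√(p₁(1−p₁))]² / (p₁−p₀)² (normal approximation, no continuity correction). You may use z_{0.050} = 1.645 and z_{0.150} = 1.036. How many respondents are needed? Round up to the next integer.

n = [z_{α/2}·√(p₀q₀) + z_β·√(p₁q₁)]² / (p₁ − p₀)²
  = [1.645·√(0.41·0.59) + 1.036·√(0.57·0.43)]² / (0.16)²
  = [1.645·0.4918 + 1.036·0.4951]² / 0.0256
  = [1.3220]² / 0.0256
  = 68.27
Round up → n = 69.

n = 69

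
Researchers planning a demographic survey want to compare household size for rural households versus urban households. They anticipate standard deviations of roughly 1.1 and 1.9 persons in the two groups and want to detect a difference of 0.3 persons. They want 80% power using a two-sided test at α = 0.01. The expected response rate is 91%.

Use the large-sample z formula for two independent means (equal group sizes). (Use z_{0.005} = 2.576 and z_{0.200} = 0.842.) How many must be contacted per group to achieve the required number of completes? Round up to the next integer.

n = (z_{α/2} + z_β)² · (σ₁² + σ₂²) / δ²
  = (2.576 + 0.842)² · (1.1² + 1.9² = 4.82) / 0.3²
  = 11.6827 · 4.82 / 0.09
  = 625.67
Adjust for 91% response: 625.67 / 0.91 = 687.55.
Round up → n = 688 per group.

n = 688 per group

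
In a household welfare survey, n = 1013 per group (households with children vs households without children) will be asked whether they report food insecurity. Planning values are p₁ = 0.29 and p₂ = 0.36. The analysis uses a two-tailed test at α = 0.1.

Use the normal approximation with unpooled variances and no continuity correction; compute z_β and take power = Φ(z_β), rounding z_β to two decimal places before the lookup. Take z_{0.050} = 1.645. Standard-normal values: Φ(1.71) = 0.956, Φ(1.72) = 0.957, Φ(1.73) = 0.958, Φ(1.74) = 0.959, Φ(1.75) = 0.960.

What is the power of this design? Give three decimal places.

Power ≈ 0.958

z_β = |p₁−p₂|·√(n/[p₁q₁+p₂q₂]) − z_{α/2}
    = 0.07 · √(1013/0.4363) − 1.645
    = 0.07 · 48.1850 − 1.645
    = 3.3730 − 1.645 = 1.7280 → 1.73
Power = Φ(1.73) = 0.958.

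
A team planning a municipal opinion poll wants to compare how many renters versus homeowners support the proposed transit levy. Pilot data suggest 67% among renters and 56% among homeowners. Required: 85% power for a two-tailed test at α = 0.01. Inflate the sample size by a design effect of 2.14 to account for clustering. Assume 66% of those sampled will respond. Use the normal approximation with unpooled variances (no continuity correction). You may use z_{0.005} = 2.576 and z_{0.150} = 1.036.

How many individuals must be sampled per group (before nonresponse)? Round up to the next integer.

n = (z_{α/2} + z_β)² · [p₁(1−p₁) + p₂(1−p₂)] / (p₁ − p₂)²
  = (2.576 + 1.036)² · (0.67·0.33 + 0.56·0.44) / (0.11)²
  = (3.612)² · (0.2211 + 0.2464) / 0.0121
  = 13.0465 · 0.4675 / 0.0121
  = 504.07
Design effect: 2.14 × 504.07 = 1078.71.
Adjust for 66% response: 1078.71 / 0.66 = 1634.41.
Round up → n = 1635 per group.

n = 1635 per group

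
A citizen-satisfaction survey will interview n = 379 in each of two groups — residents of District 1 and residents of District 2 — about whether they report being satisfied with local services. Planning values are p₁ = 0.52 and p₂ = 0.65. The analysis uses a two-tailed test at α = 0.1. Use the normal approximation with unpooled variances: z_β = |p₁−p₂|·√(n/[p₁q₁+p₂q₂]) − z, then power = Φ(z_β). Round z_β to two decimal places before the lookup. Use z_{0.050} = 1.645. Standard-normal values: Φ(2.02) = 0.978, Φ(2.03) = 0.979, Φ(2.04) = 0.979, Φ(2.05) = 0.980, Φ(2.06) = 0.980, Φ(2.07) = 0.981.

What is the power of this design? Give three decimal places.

z_β = |p₁−p₂|·√(n/[p₁q₁+p₂q₂]) − z_{α/2}
    = 0.13 · √(379/0.4771) − 1.645
    = 0.13 · 28.1848 − 1.645
    = 3.6640 − 1.645 = 2.0190 → 2.02
Power = Φ(2.02) = 0.978.

Power ≈ 0.978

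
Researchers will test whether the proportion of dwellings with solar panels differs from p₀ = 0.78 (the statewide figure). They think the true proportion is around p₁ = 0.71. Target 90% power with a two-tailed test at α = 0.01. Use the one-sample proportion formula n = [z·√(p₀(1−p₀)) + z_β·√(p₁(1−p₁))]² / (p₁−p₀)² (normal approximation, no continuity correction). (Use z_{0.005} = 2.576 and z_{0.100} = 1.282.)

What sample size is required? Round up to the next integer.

n = [z_{α/2}·√(p₀q₀) + z_β·√(p₁q₁)]² / (p₁ − p₀)²
  = [2.576·√(0.78·0.22) + 1.282·√(0.71·0.29)]² / (-0.07)²
  = [2.576·0.4142 + 1.282·0.4538]² / 0.0049
  = [1.6488]² / 0.0049
  = 554.82
Round up → n = 555.

n = 555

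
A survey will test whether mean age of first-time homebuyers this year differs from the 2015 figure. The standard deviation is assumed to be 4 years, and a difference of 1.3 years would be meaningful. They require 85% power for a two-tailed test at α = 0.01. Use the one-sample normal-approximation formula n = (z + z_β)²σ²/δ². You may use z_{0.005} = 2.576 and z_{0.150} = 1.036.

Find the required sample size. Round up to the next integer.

n = 124

n = (z_{α/2} + z_β)² · σ² / δ²
  = (2.576 + 1.036)² · 4² / 1.3²
  = 13.0465 · 16 / 1.69
  = 123.52
Round up → n = 124.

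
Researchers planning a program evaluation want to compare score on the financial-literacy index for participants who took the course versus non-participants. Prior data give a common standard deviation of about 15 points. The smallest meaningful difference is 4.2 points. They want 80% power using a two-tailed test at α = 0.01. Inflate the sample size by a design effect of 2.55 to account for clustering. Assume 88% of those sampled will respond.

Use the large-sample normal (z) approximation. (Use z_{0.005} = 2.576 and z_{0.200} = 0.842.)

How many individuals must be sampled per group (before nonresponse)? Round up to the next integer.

n = (z_{α/2} + z_β)² · (σ₁² + σ₂²) / δ²
  = (2.576 + 0.842)² · (2·15² = 450) / 4.2²
  = 11.6827 · 450 / 17.64
  = 298.03
Design effect: 2.55 × 298.03 = 759.97.
Adjust for 88% response: 759.97 / 0.88 = 863.61.
Round up → n = 864 per group.

n = 864 per group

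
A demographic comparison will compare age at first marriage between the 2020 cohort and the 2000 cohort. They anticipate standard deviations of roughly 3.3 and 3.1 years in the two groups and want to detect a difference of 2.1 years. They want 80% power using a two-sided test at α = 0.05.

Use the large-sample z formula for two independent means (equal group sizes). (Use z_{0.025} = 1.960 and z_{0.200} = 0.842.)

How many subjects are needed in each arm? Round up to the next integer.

n = 37 per group

n = (z_{α/2} + z_β)² · (σ₁² + σ₂²) / δ²
  = (1.960 + 0.842)² · (3.3² + 3.1² = 20.5) / 2.1²
  = 7.8512 · 20.5 / 4.41
  = 36.50
Round up → n = 37 per group.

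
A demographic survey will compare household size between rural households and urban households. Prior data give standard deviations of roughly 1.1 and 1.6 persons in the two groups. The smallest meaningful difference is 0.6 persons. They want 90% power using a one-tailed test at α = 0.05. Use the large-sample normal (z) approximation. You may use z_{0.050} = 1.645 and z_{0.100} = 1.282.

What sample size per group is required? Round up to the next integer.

n = 90 per group

n = (z_α + z_β)² · (σ₁² + σ₂²) / δ²
  = (1.645 + 1.282)² · (1.1² + 1.6² = 3.77) / 0.6²
  = 8.5673 · 3.77 / 0.36
  = 89.72
Round up → n = 90 per group.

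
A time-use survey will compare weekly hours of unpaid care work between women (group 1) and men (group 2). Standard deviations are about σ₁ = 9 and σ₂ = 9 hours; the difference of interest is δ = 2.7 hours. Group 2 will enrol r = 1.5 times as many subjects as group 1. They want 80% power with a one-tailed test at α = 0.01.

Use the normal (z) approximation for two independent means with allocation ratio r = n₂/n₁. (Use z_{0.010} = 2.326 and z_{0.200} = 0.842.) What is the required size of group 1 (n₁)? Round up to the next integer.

n₁ = 186

n₁ = (z_α + z_β)² · (σ₁² + σ₂²/r) / δ²
   = (2.326 + 0.842)² · (9² + 9²/1.5) / 2.7²
   = 10.0362 · (81 + 54) / 7.29
   = 10.0362 · 135 / 7.29
   = 185.86
Round up → n₁ = 186; n₂ = r·n₁ = 1.5 × 186 = 279.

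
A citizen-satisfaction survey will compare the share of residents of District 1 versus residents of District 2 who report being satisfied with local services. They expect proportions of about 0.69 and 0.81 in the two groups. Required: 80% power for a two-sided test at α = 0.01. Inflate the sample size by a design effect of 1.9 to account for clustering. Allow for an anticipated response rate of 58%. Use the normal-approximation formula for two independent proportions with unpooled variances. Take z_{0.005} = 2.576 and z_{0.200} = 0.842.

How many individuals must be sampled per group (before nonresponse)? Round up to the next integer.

n = 978 per group

n = (z_{α/2} + z_β)² · [p₁(1−p₁) + p₂(1−p₂)] / (p₁ − p₂)²
  = (2.576 + 0.842)² · (0.69·0.31 + 0.81·0.19) / (-0.12)²
  = (3.418)² · (0.2139 + 0.1539) / 0.0144
  = 11.6827 · 0.3678 / 0.0144
  = 298.40
Design effect: 1.9 × 298.40 = 566.95.
Adjust for 58% response: 566.95 / 0.58 = 977.50.
Round up → n = 978 per group.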